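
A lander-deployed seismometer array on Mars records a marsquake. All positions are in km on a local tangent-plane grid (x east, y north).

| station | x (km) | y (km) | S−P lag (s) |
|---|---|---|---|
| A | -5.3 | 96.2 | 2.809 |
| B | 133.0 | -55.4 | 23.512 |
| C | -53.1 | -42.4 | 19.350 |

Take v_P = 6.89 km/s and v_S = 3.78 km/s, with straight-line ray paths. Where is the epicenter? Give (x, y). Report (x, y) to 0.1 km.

Distance from S−P lag: d = Δt · v_P v_S / (v_P − v_S) = Δt · (6.89·3.78)/(6.89−3.78) ≈ 8.3743·Δt.
So d_A = 23.52, d_B = 196.90, d_C = 162.04 km.
Circle about each station: (x + 5.3)² + (y − 96.2)² = 23.52²; (x − 133.0)² + (y + 55.4)² = 196.90²; (x + 53.1)² + (y + 42.4)² = 162.04².
Subtracting the A equation from the B and C equations removes the quadratic terms:
276.6 x − 303.2 y = -26740.79
-95.6 x − 277.2 y = -30368.93
Solving the 2×2 system: x ≈ 17.0, y ≈ 103.7 km.
Check against A (with the unrounded x, y): √((x + 5.3)²+(y − 96.2)²) = 23.52 ≈ 23.52 km. ✓

(17.0, 103.7)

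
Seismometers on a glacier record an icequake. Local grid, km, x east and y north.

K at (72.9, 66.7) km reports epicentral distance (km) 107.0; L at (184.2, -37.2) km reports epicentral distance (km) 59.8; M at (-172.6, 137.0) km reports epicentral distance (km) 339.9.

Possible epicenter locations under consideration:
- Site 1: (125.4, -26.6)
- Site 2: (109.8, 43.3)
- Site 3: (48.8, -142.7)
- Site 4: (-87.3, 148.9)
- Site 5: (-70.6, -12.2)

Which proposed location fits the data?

Site 1

For each candidate, compare |candidate − station| to the reported distance:
Site 1: residuals K 0.1, L 0.1, M 0.1 → max 0.1 km
Site 2: residuals K 63.3, L 49.8, M 42.4 → max 63.3 km
Site 3: residuals K 103.8, L 111.8, M 16.8 → max 111.8 km
Site 4: residuals K 73.1, L 269.4, M 253.8 → max 269.4 km
Site 5: residuals K 56.8, L 196.2, M 159.2 → max 196.2 km
Only Site 1 has all residuals ≈ 0.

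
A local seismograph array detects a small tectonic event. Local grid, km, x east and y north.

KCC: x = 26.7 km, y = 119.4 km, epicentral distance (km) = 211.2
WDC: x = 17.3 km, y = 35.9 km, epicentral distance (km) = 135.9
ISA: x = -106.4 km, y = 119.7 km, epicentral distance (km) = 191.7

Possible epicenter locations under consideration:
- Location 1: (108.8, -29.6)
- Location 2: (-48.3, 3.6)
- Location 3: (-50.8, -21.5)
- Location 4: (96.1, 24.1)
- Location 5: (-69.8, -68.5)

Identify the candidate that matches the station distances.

Location 5

For each candidate, compare |candidate − station| to the reported distance:
Location 1: residuals KCC 41.1, WDC 23.4, ISA 70.2 → max 70.2 km
Location 2: residuals KCC 73.2, WDC 62.8, ISA 61.9 → max 73.2 km
Location 3: residuals KCC 50.4, WDC 46.8, ISA 39.9 → max 50.4 km
Location 4: residuals KCC 93.3, WDC 56.2, ISA 32.2 → max 93.3 km
Location 5: residuals KCC 0.0, WDC 0.1, ISA 0.0 → max 0.1 km
Only Location 5 has all residuals ≈ 0.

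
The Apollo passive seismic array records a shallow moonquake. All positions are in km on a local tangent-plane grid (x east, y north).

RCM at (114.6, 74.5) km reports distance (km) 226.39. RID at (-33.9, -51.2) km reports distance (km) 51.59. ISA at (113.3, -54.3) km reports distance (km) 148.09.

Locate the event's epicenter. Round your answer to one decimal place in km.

Circle about each station: (x − 114.6)² + (y − 74.5)² = 226.39²; (x + 33.9)² + (y + 51.2)² = 51.59²; (x − 113.3)² + (y + 54.3)² = 148.09².
Subtracting the RCM equation from the RID and ISA equations removes the quadratic terms:
-297.0 x − 251.4 y = 33678.14
-2.6 x − 257.6 y = 26423.75
Solving the 2×2 system: x ≈ -26.8, y ≈ -102.3 km.

-26.8 km east, -102.3 km north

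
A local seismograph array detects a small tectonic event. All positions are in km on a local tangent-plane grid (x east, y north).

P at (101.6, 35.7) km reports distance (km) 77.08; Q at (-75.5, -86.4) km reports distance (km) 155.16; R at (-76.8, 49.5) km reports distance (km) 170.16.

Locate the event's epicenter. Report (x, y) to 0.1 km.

Circle about each station: (x − 101.6)² + (y − 35.7)² = 77.08²; (x + 75.5)² + (y + 86.4)² = 155.16²; (x + 76.8)² + (y − 49.5)² = 170.16².
Subtracting the P equation from the Q and R equations removes the quadratic terms:
-354.2 x − 244.2 y = -16565.14
-356.8 x + 27.6 y = -26261.66
Solving the 2×2 system: x ≈ 70.9, y ≈ -35.0 km.
Check against P (with the unrounded x, y): √((x − 101.6)²+(y − 35.7)²) = 77.08 ≈ 77.08 km. ✓

x ≈ 70.9 km, y ≈ -35.0 km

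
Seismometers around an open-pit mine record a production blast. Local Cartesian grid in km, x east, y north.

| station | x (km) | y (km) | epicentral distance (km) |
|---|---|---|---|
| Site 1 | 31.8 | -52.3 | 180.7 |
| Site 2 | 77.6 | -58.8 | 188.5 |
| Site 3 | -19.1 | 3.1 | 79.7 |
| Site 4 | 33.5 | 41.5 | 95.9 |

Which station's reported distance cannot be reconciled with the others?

Site 1

Solve using three stations at a time. Using Site 2, Site 3, Site 4 (subtract circle equations pairwise → linear system) gives (x, y) ≈ (-57.0, 73.2).
Distances from that point to each station vs reported:
  Site 1: calculated 153.7 vs reported 180.7 → residual 27.0 km
  Site 2: calculated 188.5 vs reported 188.5 → residual 0.0 km
  Site 3: calculated 79.6 vs reported 79.7 → residual 0.1 km
  Site 4: calculated 95.9 vs reported 95.9 → residual 0.0 km
Site 2, Site 3, Site 4 are mutually consistent (residuals ≈ 0); Site 1 is off by 27.0 km.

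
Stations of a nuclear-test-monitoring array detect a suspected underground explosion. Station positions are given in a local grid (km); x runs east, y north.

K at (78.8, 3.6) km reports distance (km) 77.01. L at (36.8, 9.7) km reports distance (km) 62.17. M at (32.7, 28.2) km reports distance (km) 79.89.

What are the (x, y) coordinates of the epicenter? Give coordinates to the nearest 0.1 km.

Circle about each station: (x − 78.8)² + (y − 3.6)² = 77.01²; (x − 36.8)² + (y − 9.7)² = 62.17²; (x − 32.7)² + (y − 28.2)² = 79.89².
Subtracting pairs of circle equations eliminates x²+y² and gives linear equations (the radical axes):
-84.0 x + 12.2 y = -2708.64
-92.2 x + 49.2 y = -4809.74
Solving the 2×2 system: x ≈ 24.8, y ≈ -51.3 km.

24.8 km east, -51.3 km north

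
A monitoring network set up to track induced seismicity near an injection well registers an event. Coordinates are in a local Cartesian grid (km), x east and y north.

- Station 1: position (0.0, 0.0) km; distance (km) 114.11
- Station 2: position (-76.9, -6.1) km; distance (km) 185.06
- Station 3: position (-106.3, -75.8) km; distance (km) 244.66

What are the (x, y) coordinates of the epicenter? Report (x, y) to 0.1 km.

94.2 km east, 64.4 km north

Circle about each station: x² + y² = 114.11²; (x + 76.9)² + (y + 6.1)² = 185.06²; (x + 106.3)² + (y + 75.8)² = 244.66².
Subtracting the Station 1 equation from the Station 2 and Station 3 equations removes the quadratic terms:
-153.8 x − 12.2 y = -15275.29
-212.6 x − 151.6 y = -29792.09
Solving the 2×2 system: x ≈ 94.2, y ≈ 64.4 km.
Check against Station 1 (with the unrounded x, y): √(x²+y²) = 114.12 ≈ 114.11 km. ✓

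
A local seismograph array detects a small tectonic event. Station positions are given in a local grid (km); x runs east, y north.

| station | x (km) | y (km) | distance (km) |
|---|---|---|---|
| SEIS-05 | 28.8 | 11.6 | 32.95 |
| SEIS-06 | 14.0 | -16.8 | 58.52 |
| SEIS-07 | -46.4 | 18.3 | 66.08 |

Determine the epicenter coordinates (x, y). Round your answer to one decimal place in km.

Circle about each station: (x − 28.8)² + (y − 11.6)² = 32.95²; (x − 14.0)² + (y + 16.8)² = 58.52²; (x + 46.4)² + (y − 18.3)² = 66.08².
Subtracting pairs of circle equations eliminates x²+y² and gives linear equations (the radical axes):
-29.6 x − 56.8 y = -2824.65
-150.4 x + 13.4 y = -1757.01
Solving the 2×2 system: x ≈ 15.4, y ≈ 41.7 km.
Check against SEIS-05 (with the unrounded x, y): √((x − 28.8)²+(y − 11.6)²) = 32.95 ≈ 32.95 km. ✓

15.4 km east, 41.7 km north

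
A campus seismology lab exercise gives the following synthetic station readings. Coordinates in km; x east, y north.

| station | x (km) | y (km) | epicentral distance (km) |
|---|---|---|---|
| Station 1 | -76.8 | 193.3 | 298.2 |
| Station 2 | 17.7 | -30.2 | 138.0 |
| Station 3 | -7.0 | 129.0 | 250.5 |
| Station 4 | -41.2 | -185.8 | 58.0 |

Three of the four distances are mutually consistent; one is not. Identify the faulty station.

Station 4

Solve using three stations at a time. Using Station 1, Station 2, Station 3 (subtract circle equations pairwise → linear system) gives (x, y) ≈ (-98.7, -104.0).
Distances from that point to each station vs reported:
  Station 1: calculated 298.1 vs reported 298.2 → residual 0.1 km
  Station 2: calculated 137.8 vs reported 138.0 → residual 0.2 km
  Station 3: calculated 250.4 vs reported 250.5 → residual 0.1 km
  Station 4: calculated 100.0 vs reported 58.0 → residual 42.0 km
Station 1, Station 2, Station 3 are mutually consistent (residuals ≈ 0); Station 4 is off by 42.0 km.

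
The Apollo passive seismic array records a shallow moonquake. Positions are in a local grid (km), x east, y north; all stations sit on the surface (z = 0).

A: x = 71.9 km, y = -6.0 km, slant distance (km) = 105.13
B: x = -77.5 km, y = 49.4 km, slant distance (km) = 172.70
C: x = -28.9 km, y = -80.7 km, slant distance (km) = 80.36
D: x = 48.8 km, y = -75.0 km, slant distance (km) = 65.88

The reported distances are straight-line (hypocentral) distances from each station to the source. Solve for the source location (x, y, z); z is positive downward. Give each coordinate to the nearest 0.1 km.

(23.5, -76.8, 60.8)

Each station gives a sphere (x−x_i)² + (y−y_i)² + z² = d_i² (stations at z=0).
Subtracting the A sphere from B and C: z² cancels, leaving linear equations in x and y:
-298.8 x + 110.8 y = -15531.97
-201.6 x − 149.4 y = 6736.68
Solving: x ≈ 23.501, y ≈ -76.804 km (keep extra digits for the depth step; rounded: 23.5, -76.8).
Then from the A sphere: z² = 105.13² − (x − 71.9)² − (y + 6.0)² with x = 23.501, y = -76.804, so z ≈ 60.800 ≈ 60.8 km.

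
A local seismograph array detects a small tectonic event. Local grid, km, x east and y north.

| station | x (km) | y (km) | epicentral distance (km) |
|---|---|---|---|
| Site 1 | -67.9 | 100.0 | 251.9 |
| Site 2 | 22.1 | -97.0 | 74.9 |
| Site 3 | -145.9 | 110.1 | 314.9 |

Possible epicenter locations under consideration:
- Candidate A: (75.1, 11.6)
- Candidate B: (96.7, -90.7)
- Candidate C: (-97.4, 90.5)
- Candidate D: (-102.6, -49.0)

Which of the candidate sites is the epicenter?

Candidate B

For each candidate, compare |candidate − station| to the reported distance:
Candidate A: residuals Site 1 83.8, Site 2 45.9, Site 3 72.9 → max 83.8 km
Candidate B: residuals Site 1 0.0, Site 2 0.0, Site 3 0.0 → max 0.0 km
Candidate C: residuals Site 1 220.9, Site 2 147.4, Site 3 262.6 → max 262.6 km
Candidate D: residuals Site 1 98.9, Site 2 58.7, Site 3 150.0 → max 150.0 km
Only Candidate B has all residuals ≈ 0.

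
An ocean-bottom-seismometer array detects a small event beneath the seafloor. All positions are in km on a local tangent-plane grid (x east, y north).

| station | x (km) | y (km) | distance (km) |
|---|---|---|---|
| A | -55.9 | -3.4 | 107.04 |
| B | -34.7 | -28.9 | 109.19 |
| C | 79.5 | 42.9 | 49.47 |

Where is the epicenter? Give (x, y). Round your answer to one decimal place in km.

32.2 km east, 57.4 km north

Circle about each station: (x + 55.9)² + (y + 3.4)² = 107.04²; (x + 34.7)² + (y + 28.9)² = 109.19²; (x − 79.5)² + (y − 42.9)² = 49.47².
Subtracting pairs of circle equations eliminates x²+y² and gives linear equations (the radical axes):
42.4 x − 51.0 y = -1561.96
270.8 x + 92.6 y = 14034.57
Solving the 2×2 system: x ≈ 32.2, y ≈ 57.4 km.
Check against A (with the unrounded x, y): √((x + 55.9)²+(y + 3.4)²) = 107.04 ≈ 107.04 km. ✓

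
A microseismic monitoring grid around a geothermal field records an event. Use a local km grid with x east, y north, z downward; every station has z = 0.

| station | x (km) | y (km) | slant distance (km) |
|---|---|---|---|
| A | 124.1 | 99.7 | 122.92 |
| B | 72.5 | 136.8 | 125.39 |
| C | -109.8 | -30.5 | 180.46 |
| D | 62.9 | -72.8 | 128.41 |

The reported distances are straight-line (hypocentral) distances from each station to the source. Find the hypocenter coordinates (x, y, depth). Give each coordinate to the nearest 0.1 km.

Each station gives a sphere (x−x_i)² + (y−y_i)² + z² = d_i² (stations at z=0).
Subtracting the A sphere from B and C: z² cancels, leaving linear equations in x and y:
-103.2 x + 74.2 y = -1983.74
-467.8 x − 260.4 y = -29811.10
Solving: x ≈ 44.306, y ≈ 34.888 km (keep extra digits for the depth step; rounded: 44.3, 34.9).
Then from the A sphere: z² = 122.92² − (x − 124.1)² − (y − 99.7)² with x = 44.306, y = 34.888, so z ≈ 67.392 ≈ 67.4 km.

(44.3, 34.9, 67.4)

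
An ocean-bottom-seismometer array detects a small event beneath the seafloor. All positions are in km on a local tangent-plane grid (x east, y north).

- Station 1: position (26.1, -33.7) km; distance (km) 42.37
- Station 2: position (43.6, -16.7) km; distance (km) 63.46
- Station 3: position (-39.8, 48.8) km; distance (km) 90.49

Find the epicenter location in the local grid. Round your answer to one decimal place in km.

-16.0 km east, -38.5 km north

Circle about each station: (x − 26.1)² + (y + 33.7)² = 42.37²; (x − 43.6)² + (y + 16.7)² = 63.46²; (x + 39.8)² + (y − 48.8)² = 90.49².
Subtracting pairs of circle equations eliminates x²+y² and gives linear equations (the radical axes):
35.0 x + 34.0 y = -1869.00
-131.8 x + 165.0 y = -4244.64
Solving the 2×2 system: x ≈ -16.0, y ≈ -38.5 km.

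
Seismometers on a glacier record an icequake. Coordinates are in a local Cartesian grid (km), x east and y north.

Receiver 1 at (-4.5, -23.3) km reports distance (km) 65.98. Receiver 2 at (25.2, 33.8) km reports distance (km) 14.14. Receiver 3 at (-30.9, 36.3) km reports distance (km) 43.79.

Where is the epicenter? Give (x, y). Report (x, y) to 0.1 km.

12.7 km east, 40.4 km north

Circle about each station: (x + 4.5)² + (y + 23.3)² = 65.98²; (x − 25.2)² + (y − 33.8)² = 14.14²; (x + 30.9)² + (y − 36.3)² = 43.79².
Subtracting the Receiver 1 equation from the Receiver 2 and Receiver 3 equations removes the quadratic terms:
59.4 x + 114.2 y = 5367.76
-52.8 x + 119.2 y = 4145.16
Solving the 2×2 system: x ≈ 12.7, y ≈ 40.4 km.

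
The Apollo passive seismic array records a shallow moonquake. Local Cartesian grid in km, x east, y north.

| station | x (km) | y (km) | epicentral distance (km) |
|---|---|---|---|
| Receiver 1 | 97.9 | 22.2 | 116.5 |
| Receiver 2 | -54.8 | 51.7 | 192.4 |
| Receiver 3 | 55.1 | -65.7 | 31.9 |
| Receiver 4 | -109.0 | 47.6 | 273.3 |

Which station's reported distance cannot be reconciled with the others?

Receiver 4

Solve using three stations at a time. Using Receiver 1, Receiver 2, Receiver 3 (subtract circle equations pairwise → linear system) gives (x, y) ≈ (73.5, -91.7).
Distances from that point to each station vs reported:
  Receiver 1: calculated 116.5 vs reported 116.5 → residual 0.0 km
  Receiver 2: calculated 192.4 vs reported 192.4 → residual 0.0 km
  Receiver 3: calculated 31.8 vs reported 31.9 → residual 0.1 km
  Receiver 4: calculated 229.6 vs reported 273.3 → residual 43.7 km
Receiver 1, Receiver 2, Receiver 3 are mutually consistent (residuals ≈ 0); Receiver 4 is off by 43.7 km.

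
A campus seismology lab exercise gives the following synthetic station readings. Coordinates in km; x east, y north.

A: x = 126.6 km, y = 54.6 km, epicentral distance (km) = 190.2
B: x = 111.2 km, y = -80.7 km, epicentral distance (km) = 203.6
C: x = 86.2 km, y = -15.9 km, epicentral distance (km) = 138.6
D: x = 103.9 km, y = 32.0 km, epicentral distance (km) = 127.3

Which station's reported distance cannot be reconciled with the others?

Solve using three stations at a time. Using B, C, D (subtract circle equations pairwise → linear system) gives (x, y) ≈ (-14.2, 79.8).
Distances from that point to each station vs reported:
  A: calculated 143.0 vs reported 190.2 → residual 47.2 km
  B: calculated 203.7 vs reported 203.6 → residual 0.1 km
  C: calculated 138.7 vs reported 138.6 → residual 0.1 km
  D: calculated 127.4 vs reported 127.3 → residual 0.1 km
B, C, D are mutually consistent (residuals ≈ 0); A is off by 47.2 km.

A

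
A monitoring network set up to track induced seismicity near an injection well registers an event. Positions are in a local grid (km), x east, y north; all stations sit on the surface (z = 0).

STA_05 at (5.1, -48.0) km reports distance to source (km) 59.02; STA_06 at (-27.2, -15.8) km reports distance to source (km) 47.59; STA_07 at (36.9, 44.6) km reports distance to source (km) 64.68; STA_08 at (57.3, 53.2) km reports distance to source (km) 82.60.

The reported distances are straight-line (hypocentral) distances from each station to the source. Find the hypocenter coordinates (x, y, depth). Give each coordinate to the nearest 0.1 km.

x ≈ 2.7 km, y ≈ 0.8 km, depth ≈ 33.1 km

Each station gives a sphere (x−x_i)² + (y−y_i)² + z² = d_i² (stations at z=0).
Subtracting the STA_05 sphere from STA_06 and STA_07: z² cancels, leaving linear equations in x and y:
-64.6 x + 64.4 y = -121.98
63.6 x + 185.2 y = 320.62
Solving: x ≈ 2.692, y ≈ 0.807 km (keep extra digits for the depth step; rounded: 2.7, 0.8).
Then from the STA_05 sphere: z² = 59.02² − (x − 5.1)² − (y + 48.0)² with x = 2.692, y = 0.807, so z ≈ 33.097 ≈ 33.1 km.
Check against STA_08 (with the unrounded solution): distance 82.60 ≈ 82.60 km. ✓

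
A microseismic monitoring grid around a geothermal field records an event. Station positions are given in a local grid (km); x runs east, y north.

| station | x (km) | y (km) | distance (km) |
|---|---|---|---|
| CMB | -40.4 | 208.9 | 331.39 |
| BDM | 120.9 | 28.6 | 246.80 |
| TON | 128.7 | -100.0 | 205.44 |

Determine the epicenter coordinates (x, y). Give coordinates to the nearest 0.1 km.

Circle about each station: (x + 40.4)² + (y − 208.9)² = 331.39²; (x − 120.9)² + (y − 28.6)² = 246.80²; (x − 128.7)² + (y + 100.0)² = 205.44².
Subtracting the CMB equation from the BDM and TON equations removes the quadratic terms:
322.6 x − 360.6 y = 19072.49
338.2 x − 617.8 y = 48906.06
Solving the 2×2 system: x ≈ -75.7, y ≈ -120.6 km.

-75.7 km east, -120.6 km north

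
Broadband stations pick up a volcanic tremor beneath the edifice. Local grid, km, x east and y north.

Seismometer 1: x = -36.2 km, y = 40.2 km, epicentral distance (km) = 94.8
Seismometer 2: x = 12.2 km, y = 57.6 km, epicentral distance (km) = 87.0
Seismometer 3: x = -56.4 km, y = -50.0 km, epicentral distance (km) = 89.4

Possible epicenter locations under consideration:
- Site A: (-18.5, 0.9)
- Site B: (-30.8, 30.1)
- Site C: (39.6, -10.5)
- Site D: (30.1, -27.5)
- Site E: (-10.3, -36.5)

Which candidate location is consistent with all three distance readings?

Site D

For each candidate, compare |candidate − station| to the reported distance:
Site A: residuals Seismometer 1 51.7, Seismometer 2 22.5, Seismometer 3 25.9 → max 51.7 km
Site B: residuals Seismometer 1 83.3, Seismometer 2 36.0, Seismometer 3 5.3 → max 83.3 km
Site C: residuals Seismometer 1 3.6, Seismometer 2 13.6, Seismometer 3 14.4 → max 14.4 km
Site D: residuals Seismometer 1 0.0, Seismometer 2 0.0, Seismometer 3 0.0 → max 0.0 km
Site E: residuals Seismometer 1 13.8, Seismometer 2 9.8, Seismometer 3 41.4 → max 41.4 km
Only Site D has all residuals ≈ 0.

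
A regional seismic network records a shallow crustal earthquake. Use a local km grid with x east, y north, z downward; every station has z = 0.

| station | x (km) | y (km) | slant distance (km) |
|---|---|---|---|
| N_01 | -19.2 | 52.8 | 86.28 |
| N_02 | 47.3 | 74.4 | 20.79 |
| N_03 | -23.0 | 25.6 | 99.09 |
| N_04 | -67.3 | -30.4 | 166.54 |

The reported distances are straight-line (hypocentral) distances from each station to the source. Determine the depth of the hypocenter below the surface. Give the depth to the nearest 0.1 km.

Each station gives a sphere (x−x_i)² + (y−y_i)² + z² = d_i² (stations at z=0).
Subtracting the N_01 sphere from N_02 and N_03: z² cancels, leaving linear equations in x and y:
133.0 x + 43.2 y = 11628.18
-7.6 x − 54.4 y = -4346.71
Solving: x ≈ 64.399, y ≈ 70.906 km (keep extra digits for the depth step; rounded: 64.4, 70.9).
Then from the N_01 sphere: z² = 86.28² − (x + 19.2)² − (y − 52.8)² with x = 64.399, y = 70.906, so z ≈ 11.297 ≈ 11.3 km.

11.3 km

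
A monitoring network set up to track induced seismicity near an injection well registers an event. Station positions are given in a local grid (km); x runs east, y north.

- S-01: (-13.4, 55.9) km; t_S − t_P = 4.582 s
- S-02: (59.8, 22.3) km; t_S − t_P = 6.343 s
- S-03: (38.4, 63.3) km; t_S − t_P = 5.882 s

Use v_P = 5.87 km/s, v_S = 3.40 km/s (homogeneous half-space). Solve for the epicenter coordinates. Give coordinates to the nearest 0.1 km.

8.7 km east, 26.2 km north

Distance from S−P lag: d = Δt · v_P v_S / (v_P − v_S) = Δt · (5.87·3.40)/(5.87−3.40) ≈ 8.0802·Δt.
So d_S-01 = 37.02, d_S-02 = 51.25, d_S-03 = 47.53 km.
Circle about each station: (x + 13.4)² + (y − 55.9)² = 37.02²; (x − 59.8)² + (y − 22.3)² = 51.25²; (x − 38.4)² + (y − 63.3)² = 47.53².
Subtracting pairs of circle equations eliminates x²+y² and gives linear equations (the radical axes):
146.4 x − 67.2 y = -487.12
103.6 x + 14.8 y = 1288.46
Solving the 2×2 system: x ≈ 8.7, y ≈ 26.2 km.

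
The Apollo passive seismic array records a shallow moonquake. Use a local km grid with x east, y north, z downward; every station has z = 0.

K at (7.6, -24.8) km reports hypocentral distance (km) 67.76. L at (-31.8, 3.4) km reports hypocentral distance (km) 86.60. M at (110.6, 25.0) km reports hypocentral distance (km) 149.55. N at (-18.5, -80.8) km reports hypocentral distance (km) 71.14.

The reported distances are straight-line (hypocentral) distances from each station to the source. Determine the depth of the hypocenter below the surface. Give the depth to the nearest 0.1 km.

Each station gives a sphere (x−x_i)² + (y−y_i)² + z² = d_i² (stations at z=0).
Subtracting the K sphere from L and M: z² cancels, leaving linear equations in x and y:
-78.8 x + 56.4 y = -2558.14
206.0 x + 99.6 y = -5589.22
Solving: x ≈ -3.105, y ≈ -49.695 km (keep extra digits for the depth step; rounded: -3.1, -49.7).
Then from the K sphere: z² = 67.76² − (x − 7.6)² − (y + 24.8)² with x = -3.105, y = -49.695, so z ≈ 62.105 ≈ 62.1 km.

depth ≈ 62.1 km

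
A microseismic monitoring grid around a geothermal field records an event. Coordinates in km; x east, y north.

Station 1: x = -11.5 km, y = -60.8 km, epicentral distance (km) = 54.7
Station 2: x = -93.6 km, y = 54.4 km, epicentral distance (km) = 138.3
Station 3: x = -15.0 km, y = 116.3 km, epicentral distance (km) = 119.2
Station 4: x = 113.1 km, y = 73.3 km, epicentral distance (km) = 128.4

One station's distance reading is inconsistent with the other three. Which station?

Solve using three stations at a time. Using Station 1, Station 2, Station 4 (subtract circle equations pairwise → linear system) gives (x, y) ≈ (23.7, -18.9).
Distances from that point to each station vs reported:
  Station 1: calculated 54.7 vs reported 54.7 → residual 0.0 km
  Station 2: calculated 138.3 vs reported 138.3 → residual 0.0 km
  Station 3: calculated 140.6 vs reported 119.2 → residual 21.4 km
  Station 4: calculated 128.4 vs reported 128.4 → residual 0.0 km
Station 1, Station 2, Station 4 are mutually consistent (residuals ≈ 0); Station 3 is off by 21.4 km.

Station 3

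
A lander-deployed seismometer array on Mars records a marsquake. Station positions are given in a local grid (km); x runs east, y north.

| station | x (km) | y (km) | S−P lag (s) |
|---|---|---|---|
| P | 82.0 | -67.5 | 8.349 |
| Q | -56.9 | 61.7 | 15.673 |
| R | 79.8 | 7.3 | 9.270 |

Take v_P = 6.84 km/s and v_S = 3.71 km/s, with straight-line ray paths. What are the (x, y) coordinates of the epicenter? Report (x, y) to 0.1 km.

x ≈ 20.6 km, y ≈ -39.0 km

Distance from S−P lag: d = Δt · v_P v_S / (v_P − v_S) = Δt · (6.84·3.71)/(6.84−3.71) ≈ 8.1075·Δt.
So d_P = 67.69, d_Q = 127.07, d_R = 75.16 km.
Circle about each station: (x − 82.0)² + (y + 67.5)² = 67.69²; (x + 56.9)² + (y − 61.7)² = 127.07²; (x − 79.8)² + (y − 7.3)² = 75.16².
Subtracting pairs of circle equations eliminates x²+y² and gives linear equations (the radical axes):
-277.8 x + 258.4 y = -15800.60
-4.4 x + 149.6 y = -5926.01
Solving the 2×2 system: x ≈ 20.6, y ≈ -39.0 km.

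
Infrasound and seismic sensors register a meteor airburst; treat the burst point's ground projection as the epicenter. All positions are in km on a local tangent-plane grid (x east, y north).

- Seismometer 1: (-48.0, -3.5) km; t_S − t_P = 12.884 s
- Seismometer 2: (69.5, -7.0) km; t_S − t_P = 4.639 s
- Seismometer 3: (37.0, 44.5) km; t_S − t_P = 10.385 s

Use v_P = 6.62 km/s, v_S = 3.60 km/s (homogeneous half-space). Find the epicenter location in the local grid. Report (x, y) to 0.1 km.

Distance from S−P lag: d = Δt · v_P v_S / (v_P − v_S) = Δt · (6.62·3.60)/(6.62−3.60) ≈ 7.8914·Δt.
So d_Seismometer 1 = 101.67, d_Seismometer 2 = 36.61, d_Seismometer 3 = 81.95 km.
Circle about each station: (x + 48.0)² + (y + 3.5)² = 101.67²; (x − 69.5)² + (y + 7.0)² = 36.61²; (x − 37.0)² + (y − 44.5)² = 81.95².
Subtracting the Seismometer 1 equation from the Seismometer 2 and Seismometer 3 equations removes the quadratic terms:
235.0 x − 7.0 y = 11559.50
170.0 x + 96.0 y = 4653.99
Solving the 2×2 system: x ≈ 48.1, y ≈ -36.7 km.

48.1 km east, -36.7 km north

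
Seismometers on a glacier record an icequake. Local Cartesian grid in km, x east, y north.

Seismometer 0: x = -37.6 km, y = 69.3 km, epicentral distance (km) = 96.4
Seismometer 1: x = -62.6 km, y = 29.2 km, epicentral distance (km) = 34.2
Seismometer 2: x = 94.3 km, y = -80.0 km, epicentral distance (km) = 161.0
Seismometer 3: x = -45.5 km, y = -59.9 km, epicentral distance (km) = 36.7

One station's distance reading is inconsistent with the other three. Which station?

Seismometer 1

Solve using three stations at a time. Using Seismometer 0, Seismometer 2, Seismometer 3 (subtract circle equations pairwise → linear system) gives (x, y) ≈ (-57.0, -25.1).
Distances from that point to each station vs reported:
  Seismometer 0: calculated 96.4 vs reported 96.4 → residual 0.0 km
  Seismometer 1: calculated 54.6 vs reported 34.2 → residual 20.4 km
  Seismometer 2: calculated 161.0 vs reported 161.0 → residual 0.0 km
  Seismometer 3: calculated 36.7 vs reported 36.7 → residual 0.0 km
Seismometer 0, Seismometer 2, Seismometer 3 are mutually consistent (residuals ≈ 0); Seismometer 1 is off by 20.4 km.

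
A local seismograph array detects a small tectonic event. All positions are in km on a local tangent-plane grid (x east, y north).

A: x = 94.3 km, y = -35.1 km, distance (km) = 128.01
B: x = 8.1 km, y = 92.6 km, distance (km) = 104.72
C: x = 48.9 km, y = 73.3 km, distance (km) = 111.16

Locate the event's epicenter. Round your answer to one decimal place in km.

x ≈ -30.1 km, y ≈ -4.9 km

Circle about each station: (x − 94.3)² + (y + 35.1)² = 128.01²; (x − 8.1)² + (y − 92.6)² = 104.72²; (x − 48.9)² + (y − 73.3)² = 111.16².
Subtracting pairs of circle equations eliminates x²+y² and gives linear equations (the radical axes):
-172.4 x + 255.4 y = 3936.15
-90.8 x + 216.8 y = 1669.61
Solving the 2×2 system: x ≈ -30.1, y ≈ -4.9 km.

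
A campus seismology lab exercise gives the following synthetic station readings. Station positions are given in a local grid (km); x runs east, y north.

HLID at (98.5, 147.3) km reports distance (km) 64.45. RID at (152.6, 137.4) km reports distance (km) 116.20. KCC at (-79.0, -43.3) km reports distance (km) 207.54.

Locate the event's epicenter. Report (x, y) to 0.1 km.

Circle about each station: (x − 98.5)² + (y − 147.3)² = 64.45²; (x − 152.6)² + (y − 137.4)² = 116.20²; (x + 79.0)² + (y + 43.3)² = 207.54².
Subtracting the HLID equation from the RID and KCC equations removes the quadratic terms:
108.2 x − 19.8 y = 1417.34
-355.0 x − 381.2 y = -62202.70
Solving the 2×2 system: x ≈ 36.7, y ≈ 129.0 km.

(36.7, 129.0)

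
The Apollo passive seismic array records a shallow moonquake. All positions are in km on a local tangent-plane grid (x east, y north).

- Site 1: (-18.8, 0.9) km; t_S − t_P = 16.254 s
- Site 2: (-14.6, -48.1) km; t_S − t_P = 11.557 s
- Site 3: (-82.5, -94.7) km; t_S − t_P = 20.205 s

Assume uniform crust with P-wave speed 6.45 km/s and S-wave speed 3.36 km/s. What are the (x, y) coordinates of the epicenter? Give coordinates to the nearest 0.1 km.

Distance from S−P lag: d = Δt · v_P v_S / (v_P − v_S) = Δt · (6.45·3.36)/(6.45−3.36) ≈ 7.0136·Δt.
So d_Site 1 = 114.00, d_Site 2 = 81.06, d_Site 3 = 141.71 km.
Circle about each station: (x + 18.8)² + (y − 0.9)² = 114.00²; (x + 14.6)² + (y + 48.1)² = 81.06²; (x + 82.5)² + (y + 94.7)² = 141.71².
Subtracting pairs of circle equations eliminates x²+y² and gives linear equations (the radical axes):
8.4 x − 98.0 y = 8597.80
-127.4 x − 191.2 y = 8334.37
Solving the 2×2 system: x ≈ 58.7, y ≈ -82.7 km.

(58.7, -82.7)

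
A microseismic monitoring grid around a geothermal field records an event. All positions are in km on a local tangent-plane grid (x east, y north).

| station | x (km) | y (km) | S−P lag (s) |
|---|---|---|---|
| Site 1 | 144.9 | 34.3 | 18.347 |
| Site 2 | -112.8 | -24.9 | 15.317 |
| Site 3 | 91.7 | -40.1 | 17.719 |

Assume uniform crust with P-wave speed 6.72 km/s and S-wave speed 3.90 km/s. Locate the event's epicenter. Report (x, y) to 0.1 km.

Distance from S−P lag: d = Δt · v_P v_S / (v_P − v_S) = Δt · (6.72·3.90)/(6.72−3.90) ≈ 9.2936·Δt.
So d_Site 1 = 170.51, d_Site 2 = 142.35, d_Site 3 = 164.67 km.
Circle about each station: (x − 144.9)² + (y − 34.3)² = 170.51²; (x + 112.8)² + (y + 24.9)² = 142.35²; (x − 91.7)² + (y + 40.1)² = 164.67².
Subtracting the Site 1 equation from the Site 2 and Site 3 equations removes the quadratic terms:
-515.4 x − 118.4 y = -18.51
-106.4 x − 148.8 y = -10198.15
Solving the 2×2 system: x ≈ -18.8, y ≈ 82.0 km.

-18.8 km east, 82.0 km north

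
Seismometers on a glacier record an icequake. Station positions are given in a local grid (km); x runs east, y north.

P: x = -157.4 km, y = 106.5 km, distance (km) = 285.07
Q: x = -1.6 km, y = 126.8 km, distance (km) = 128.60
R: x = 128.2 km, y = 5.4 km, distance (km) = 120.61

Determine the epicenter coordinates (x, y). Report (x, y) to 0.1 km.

x ≈ 127.0 km, y ≈ 126.0 km

Circle about each station: (x + 157.4)² + (y − 106.5)² = 285.07²; (x + 1.6)² + (y − 126.8)² = 128.60²; (x − 128.2)² + (y − 5.4)² = 120.61².
Subtracting the P equation from the Q and R equations removes the quadratic terms:
311.6 x + 40.6 y = 44690.73
571.2 x − 202.2 y = 47065.52
Solving the 2×2 system: x ≈ 127.0, y ≈ 126.0 km.
Check against P (with the unrounded x, y): √((x + 157.4)²+(y − 106.5)²) = 285.07 ≈ 285.07 km. ✓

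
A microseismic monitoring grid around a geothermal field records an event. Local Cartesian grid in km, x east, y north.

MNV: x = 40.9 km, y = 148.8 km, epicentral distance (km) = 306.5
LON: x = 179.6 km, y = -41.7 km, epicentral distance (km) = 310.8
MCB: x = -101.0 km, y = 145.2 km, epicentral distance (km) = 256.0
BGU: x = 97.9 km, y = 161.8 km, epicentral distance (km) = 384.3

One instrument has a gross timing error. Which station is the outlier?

BGU

Solve using three stations at a time. Using MNV, LON, MCB (subtract circle equations pairwise → linear system) gives (x, y) ≈ (-123.6, -109.8).
Distances from that point to each station vs reported:
  MNV: calculated 306.5 vs reported 306.5 → residual 0.0 km
  LON: calculated 310.8 vs reported 310.8 → residual 0.0 km
  MCB: calculated 256.0 vs reported 256.0 → residual 0.0 km
  BGU: calculated 350.5 vs reported 384.3 → residual 33.8 km
MNV, LON, MCB are mutually consistent (residuals ≈ 0); BGU is off by 33.8 km.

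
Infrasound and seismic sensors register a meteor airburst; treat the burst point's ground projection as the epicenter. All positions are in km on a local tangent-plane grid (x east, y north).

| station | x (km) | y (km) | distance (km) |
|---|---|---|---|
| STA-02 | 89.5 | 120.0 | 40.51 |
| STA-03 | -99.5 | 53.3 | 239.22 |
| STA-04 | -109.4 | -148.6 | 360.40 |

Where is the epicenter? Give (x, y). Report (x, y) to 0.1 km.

130.0 km east, 120.8 km north

Circle about each station: (x − 89.5)² + (y − 120.0)² = 40.51²; (x + 99.5)² + (y − 53.3)² = 239.22²; (x + 109.4)² + (y + 148.6)² = 360.40².
Subtracting pairs of circle equations eliminates x²+y² and gives linear equations (the radical axes):
-378.0 x − 133.4 y = -65254.26
-397.8 x − 537.2 y = -116607.03
Solving the 2×2 system: x ≈ 130.0, y ≈ 120.8 km.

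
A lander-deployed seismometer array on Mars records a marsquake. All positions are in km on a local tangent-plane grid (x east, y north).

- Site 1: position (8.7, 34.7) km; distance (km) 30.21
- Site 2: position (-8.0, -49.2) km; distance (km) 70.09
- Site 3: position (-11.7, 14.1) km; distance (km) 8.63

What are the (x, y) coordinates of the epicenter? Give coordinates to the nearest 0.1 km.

(-17.8, 20.2)

Circle about each station: (x − 8.7)² + (y − 34.7)² = 30.21²; (x + 8.0)² + (y + 49.2)² = 70.09²; (x + 11.7)² + (y − 14.1)² = 8.63².
Subtracting pairs of circle equations eliminates x²+y² and gives linear equations (the radical axes):
-33.4 x − 167.8 y = -2795.10
-40.8 x − 41.2 y = -105.91
Solving the 2×2 system: x ≈ -17.8, y ≈ 20.2 km.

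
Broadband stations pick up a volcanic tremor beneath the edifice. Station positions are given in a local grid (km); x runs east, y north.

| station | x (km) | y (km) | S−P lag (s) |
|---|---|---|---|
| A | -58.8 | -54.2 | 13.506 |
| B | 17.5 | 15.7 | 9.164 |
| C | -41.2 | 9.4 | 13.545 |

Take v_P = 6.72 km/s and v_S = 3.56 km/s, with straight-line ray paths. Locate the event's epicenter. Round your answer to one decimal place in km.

Distance from S−P lag: d = Δt · v_P v_S / (v_P − v_S) = Δt · (6.72·3.56)/(6.72−3.56) ≈ 7.5706·Δt.
So d_A = 102.25, d_B = 69.38, d_C = 102.54 km.
Circle about each station: (x + 58.8)² + (y + 54.2)² = 102.25²; (x − 17.5)² + (y − 15.7)² = 69.38²; (x + 41.2)² + (y − 9.4)² = 102.54².
Subtracting the A equation from the B and C equations removes the quadratic terms:
152.6 x + 139.8 y = -200.86
35.2 x + 127.2 y = -4668.67
Solving the 2×2 system: x ≈ 43.3, y ≈ -48.7 km.
Check against A (with the unrounded x, y): √((x + 58.8)²+(y + 54.2)²) = 102.23 ≈ 102.25 km. ✓

x ≈ 43.3 km, y ≈ -48.7 km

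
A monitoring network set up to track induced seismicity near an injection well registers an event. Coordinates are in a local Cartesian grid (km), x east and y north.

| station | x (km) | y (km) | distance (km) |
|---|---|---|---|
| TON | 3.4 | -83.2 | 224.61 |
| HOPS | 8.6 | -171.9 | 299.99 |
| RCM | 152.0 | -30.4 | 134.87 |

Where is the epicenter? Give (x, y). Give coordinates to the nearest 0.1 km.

129.6 km east, 102.6 km north

Circle about each station: (x − 3.4)² + (y + 83.2)² = 224.61²; (x − 8.6)² + (y + 171.9)² = 299.99²; (x − 152.0)² + (y + 30.4)² = 134.87².
Subtracting the TON equation from the HOPS and RCM equations removes the quadratic terms:
10.4 x − 177.4 y = -16854.58
297.2 x + 105.6 y = 49354.10
Solving the 2×2 system: x ≈ 129.6, y ≈ 102.6 km.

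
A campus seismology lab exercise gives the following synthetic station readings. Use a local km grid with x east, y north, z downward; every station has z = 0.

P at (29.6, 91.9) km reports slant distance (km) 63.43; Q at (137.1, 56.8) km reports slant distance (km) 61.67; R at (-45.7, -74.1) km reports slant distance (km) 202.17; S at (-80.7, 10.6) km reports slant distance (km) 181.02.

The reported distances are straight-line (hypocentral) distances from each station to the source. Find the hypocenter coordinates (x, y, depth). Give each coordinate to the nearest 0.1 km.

(85.4, 77.5, 26.5)

Each station gives a sphere (x−x_i)² + (y−y_i)² + z² = d_i² (stations at z=0).
Subtracting the P sphere from Q and R: z² cancels, leaving linear equations in x and y:
215.0 x − 70.2 y = 12921.06
-150.6 x − 332.0 y = -38591.81
Solving: x ≈ 85.403, y ≈ 77.500 km (keep extra digits for the depth step; rounded: 85.4, 77.5).
Then from the P sphere: z² = 63.43² − (x − 29.6)² − (y − 91.9)² with x = 85.403, y = 77.500, so z ≈ 26.496 ≈ 26.5 km.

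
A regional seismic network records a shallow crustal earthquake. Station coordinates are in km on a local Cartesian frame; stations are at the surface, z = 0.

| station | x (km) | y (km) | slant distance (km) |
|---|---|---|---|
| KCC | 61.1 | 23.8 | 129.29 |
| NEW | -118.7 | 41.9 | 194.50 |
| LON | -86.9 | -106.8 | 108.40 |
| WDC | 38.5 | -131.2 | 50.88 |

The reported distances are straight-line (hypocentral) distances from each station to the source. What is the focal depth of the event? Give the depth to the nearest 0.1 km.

z ≈ 28.0 km

Each station gives a sphere (x−x_i)² + (y−y_i)² + z² = d_i² (stations at z=0).
Subtracting the KCC sphere from NEW and LON: z² cancels, leaving linear equations in x and y:
-359.6 x + 36.2 y = -9568.70
-296.0 x − 261.2 y = 19623.54
Solving: x ≈ 17.096, y ≈ -94.502 km (keep extra digits for the depth step; rounded: 17.1, -94.5).
Then from the KCC sphere: z² = 129.29² − (x − 61.1)² − (y − 23.8)² with x = 17.096, y = -94.502, so z ≈ 28.003 ≈ 28.0 km.
Check against WDC (with the unrounded solution): distance 50.88 ≈ 50.88 km. ✓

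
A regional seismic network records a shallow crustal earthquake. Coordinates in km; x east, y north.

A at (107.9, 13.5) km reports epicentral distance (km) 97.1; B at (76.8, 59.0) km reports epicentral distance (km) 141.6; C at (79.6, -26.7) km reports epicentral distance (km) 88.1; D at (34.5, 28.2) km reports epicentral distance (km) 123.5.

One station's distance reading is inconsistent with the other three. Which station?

Solve using three stations at a time. Using A, B, D (subtract circle equations pairwise → linear system) gives (x, y) ≈ (90.3, -81.9).
Distances from that point to each station vs reported:
  A: calculated 97.0 vs reported 97.1 → residual 0.1 km
  B: calculated 141.5 vs reported 141.6 → residual 0.1 km
  C: calculated 56.2 vs reported 88.1 → residual 31.9 km
  D: calculated 123.4 vs reported 123.5 → residual 0.1 km
A, B, D are mutually consistent (residuals ≈ 0); C is off by 31.9 km.

C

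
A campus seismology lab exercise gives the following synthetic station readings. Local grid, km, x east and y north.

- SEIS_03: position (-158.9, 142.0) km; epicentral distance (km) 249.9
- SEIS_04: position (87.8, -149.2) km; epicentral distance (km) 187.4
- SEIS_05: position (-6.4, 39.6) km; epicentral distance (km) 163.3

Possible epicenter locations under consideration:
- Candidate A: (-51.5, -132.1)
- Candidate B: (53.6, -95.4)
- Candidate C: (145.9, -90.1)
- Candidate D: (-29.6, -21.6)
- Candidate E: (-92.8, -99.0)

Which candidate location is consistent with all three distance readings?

Candidate E

For each candidate, compare |candidate − station| to the reported distance:
Candidate A: residuals SEIS_03 44.5, SEIS_04 47.1, SEIS_05 14.2 → max 47.1 km
Candidate B: residuals SEIS_03 68.7, SEIS_04 123.6, SEIS_05 15.6 → max 123.6 km
Candidate C: residuals SEIS_03 133.2, SEIS_04 104.5, SEIS_05 36.7 → max 133.2 km
Candidate D: residuals SEIS_03 41.4, SEIS_04 14.0, SEIS_05 97.9 → max 97.9 km
Candidate E: residuals SEIS_03 0.0, SEIS_04 0.0, SEIS_05 0.0 → max 0.0 km
Only Candidate E has all residuals ≈ 0.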